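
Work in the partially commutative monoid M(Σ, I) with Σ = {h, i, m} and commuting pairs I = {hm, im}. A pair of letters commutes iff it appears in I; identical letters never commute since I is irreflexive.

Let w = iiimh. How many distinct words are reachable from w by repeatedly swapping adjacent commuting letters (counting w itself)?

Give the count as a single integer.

5

0(i) covers ∅
1(i) covers 0:i
2(i) covers 1:i
3(m) covers ∅
4(h) covers 2:i
floor of heap: 0:i, 3:m
completions by unplaced set U, small U first (add the entries for U minus each lowest piece of U):
  |U|=1: {3}:1  {4}:1
  |U|=2: {2,4}:1  {3,4}:2
  |U|=3: {1,2,4}:1  {2,3,4}:3
  start at 0(i): 4
  start at 3(m): 1
sum over floor = 5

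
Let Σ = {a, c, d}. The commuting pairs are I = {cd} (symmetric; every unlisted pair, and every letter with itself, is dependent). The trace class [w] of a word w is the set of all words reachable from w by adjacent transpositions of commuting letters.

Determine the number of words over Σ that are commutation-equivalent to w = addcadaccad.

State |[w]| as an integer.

3

0(a) covers ∅
1(d) covers 0:a
2(d) covers 1:d
3(c) covers 0:a
4(a) covers 2:d, 3:c
5(d) covers 4:a
6(a) covers 5:d
7(c) covers 6:a
8(c) covers 7:c
9(a) covers 8:c
10(d) covers 9:a
floor of heap: 0:a
completions by unplaced set U, small U first (add the entries for U minus each lowest piece of U):
  |U|=1: {10}:1
  |U|=2: {9,10}:1
  |U|=3: {8,9,10}:1
  |U|=4: {7,8,9,10}:1
  |U|=5: {6,7,8,9,10}:1
  |U|=6: {5,6,7,8,9,10}:1
  |U|=7: {4,5,6,7,8,9,10}:1
  |U|=8: {2,4,5,6,7,8,9,10}:1  {3,4,5,6,7,8,9,10}:1
  |U|=9: {1,2,4,5,6,7,8,9,10}:1  {2,3,4,5,6,7,8,9,10}:2
  start at 0(a): 3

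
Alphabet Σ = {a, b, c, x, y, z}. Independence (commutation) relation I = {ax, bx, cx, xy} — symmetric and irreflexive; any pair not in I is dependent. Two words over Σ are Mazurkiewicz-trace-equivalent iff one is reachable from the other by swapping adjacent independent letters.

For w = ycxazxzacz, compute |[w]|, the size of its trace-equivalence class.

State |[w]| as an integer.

4

drop 0:y onto floor
drop 1:c onto {0:y}
drop 2:x onto floor
drop 3:a onto {1:c}
drop 4:z onto {2:x, 3:a}
drop 5:x onto {4:z}
drop 6:z onto {5:x}
drop 7:a onto {6:z}
drop 8:c onto {7:a}
drop 9:z onto {8:c}
ground layer = {0:y, 2:x}
drop-orders for the pieces not yet dropped (sum over which currently-grounded one goes next):
  1 to go: {9} 1
  2 to go: {8,9} 1
  3 to go: {7,8,9} 1
  4 to go: {6,7,8,9} 1
  5 to go: {5,6,7,8,9} 1
  6 to go: {4,5,6,7,8,9} 1
  7 to go: {2,4,5,6,7,8,9} 1  {3,4,5,6,7,8,9} 1
  8 to go: {1,3,4,5,6,7,8,9} 1  {2,3,4,5,6,7,8,9} 2
  if 0:y drops first: 3 orders
  if 2:x drops first: 1 orders
heap linearizations: 4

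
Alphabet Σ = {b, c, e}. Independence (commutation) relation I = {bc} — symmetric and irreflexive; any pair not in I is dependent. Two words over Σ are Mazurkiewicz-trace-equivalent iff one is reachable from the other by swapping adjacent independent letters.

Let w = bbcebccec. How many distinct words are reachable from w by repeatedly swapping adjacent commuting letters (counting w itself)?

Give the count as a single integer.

piece 0:b — minimal
piece 1:b rests on {0:b}
piece 2:c — minimal
piece 3:e rests on {1:b, 2:c}
piece 4:b rests on {3:e}
piece 5:c rests on {3:e}
piece 6:c rests on {5:c}
piece 7:e rests on {4:b, 6:c}
piece 8:c rests on {7:e}
minimal pieces: {0:b, 2:c}
ways to finish when only these pieces remain (= sum over removing one remaining piece with nothing left below it):
  1 left: {8}→1
  2 left: {7,8}→1
  3 left: {4,7,8}→1  {6,7,8}→1
  4 left: {4,6,7,8}→2  {5,6,7,8}→1
  5 left: {4,5,6,7,8}→3
  6 left: {3,4,5,6,7,8}→3
  7 left: {1,3,4,5,6,7,8}→3  {2,3,4,5,6,7,8}→3
  placing 0:b first → 6 extensions
  placing 2:c first → 3 extensions
total linear extensions = 9

9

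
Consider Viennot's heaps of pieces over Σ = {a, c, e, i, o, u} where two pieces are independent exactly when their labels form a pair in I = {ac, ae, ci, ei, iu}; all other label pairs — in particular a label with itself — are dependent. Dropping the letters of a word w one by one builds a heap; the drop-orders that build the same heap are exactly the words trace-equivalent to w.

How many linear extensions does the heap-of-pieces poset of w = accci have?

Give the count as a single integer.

piece 0:a — minimal
piece 1:c — minimal
piece 2:c rests on {1:c}
piece 3:c rests on {2:c}
piece 4:i rests on {0:a}
minimal pieces: {0:a, 1:c}
ways to finish when only these pieces remain (= sum over removing one remaining piece with nothing left below it):
  1 left: {3}→1  {4}→1
  2 left: {0,4}→1  {2,3}→1  {3,4}→2
  3 left: {0,3,4}→3  {1,2,3}→1  {2,3,4}→3
  placing 0:a first → 4 extensions
  placing 1:c first → 6 extensions
total linear extensions = 10

10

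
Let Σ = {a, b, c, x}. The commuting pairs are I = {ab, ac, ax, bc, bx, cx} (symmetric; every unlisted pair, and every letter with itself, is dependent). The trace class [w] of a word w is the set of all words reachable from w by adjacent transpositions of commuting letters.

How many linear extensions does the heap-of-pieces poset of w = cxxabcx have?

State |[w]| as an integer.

drop 0:c onto floor
drop 1:x onto floor
drop 2:x onto {1:x}
drop 3:a onto floor
drop 4:b onto floor
drop 5:c onto {0:c}
drop 6:x onto {2:x}
ground layer = {0:c, 1:x, 3:a, 4:b}
drop-orders for the pieces not yet dropped (sum over which currently-grounded one goes next):
  1 to go: {3} 1  {4} 1  {5} 1  {6} 1
  2 to go: {0,5} 1  {2,6} 1  {3,4} 2  {3,5} 2  {3,6} 2  {4,5} 2  {4,6} 2  {5,6} 2
  3 to go: {0,3,5} 3  {0,4,5} 3  {0,5,6} 3  {1,2,6} 1  {2,3,6} 3  {2,4,6} 3  {2,5,6} 3  {3,4,5} 6  {3,4,6} 6  {3,5,6} 6  {4,5,6} 6
  4 to go: {0,2,5,6} 6  {0,3,4,5} 12  {0,3,5,6} 12  {0,4,5,6} 12  {1,2,3,6} 4  {1,2,4,6} 4  {1,2,5,6} 4  {2,3,4,6} 12  {2,3,5,6} 12  {2,4,5,6} 12  {3,4,5,6} 24
  5 to go: {0,1,2,5,6} 10  {0,2,3,5,6} 30  {0,2,4,5,6} 30  {0,3,4,5,6} 60  {1,2,3,4,6} 20  {1,2,3,5,6} 20  {1,2,4,5,6} 20  {2,3,4,5,6} 60
  if 0:c drops first: 120 orders
  if 1:x drops first: 180 orders
  if 3:a drops first: 60 orders
  if 4:b drops first: 60 orders
heap linearizations: 420

420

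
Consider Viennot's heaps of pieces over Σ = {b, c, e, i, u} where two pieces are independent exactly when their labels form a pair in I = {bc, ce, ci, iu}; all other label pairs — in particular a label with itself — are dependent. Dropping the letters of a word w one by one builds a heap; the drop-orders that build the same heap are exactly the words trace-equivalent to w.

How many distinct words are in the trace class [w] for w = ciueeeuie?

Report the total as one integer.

drop 0:c onto floor
drop 1:i onto floor
drop 2:u onto {0:c}
drop 3:e onto {1:i, 2:u}
drop 4:e onto {3:e}
drop 5:e onto {4:e}
drop 6:u onto {5:e}
drop 7:i onto {5:e}
drop 8:e onto {6:u, 7:i}
ground layer = {0:c, 1:i}
drop-orders for the pieces not yet dropped (sum over which currently-grounded one goes next):
  1 to go: {8} 1
  2 to go: {6,8} 1  {7,8} 1
  3 to go: {6,7,8} 2
  4 to go: {5,6,7,8} 2
  5 to go: {4,5,6,7,8} 2
  6 to go: {3,4,5,6,7,8} 2
  7 to go: {1,3,4,5,6,7,8} 2  {2,3,4,5,6,7,8} 2
  if 0:c drops first: 4 orders
  if 1:i drops first: 2 orders
heap linearizations: 6

6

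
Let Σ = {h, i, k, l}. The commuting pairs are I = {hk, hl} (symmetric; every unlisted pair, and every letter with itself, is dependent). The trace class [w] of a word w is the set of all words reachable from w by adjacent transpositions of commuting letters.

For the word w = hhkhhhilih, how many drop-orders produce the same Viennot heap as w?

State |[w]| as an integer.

6

#0=h has no predecessor
#1=h depends on [0:h]
#2=k has no predecessor
#3=h depends on [1:h]
#4=h depends on [3:h]
#5=h depends on [4:h]
#6=i depends on [2:k, 5:h]
#7=l depends on [6:i]
#8=i depends on [7:l]
#9=h depends on [8:i]
sources: [0:h, 2:k]
N(rest) = Σ N(rest − s) over sources s of rest; N(one piece) = 1:
  size 1 → [9]=1
  size 2 → [8,9]=1
  size 3 → [7,8,9]=1
  size 4 → [6,7,8,9]=1
  size 5 → [2,6,7,8,9]=1  [5,6,7,8,9]=1
  size 6 → [2,5,6,7,8,9]=2  [4,5,6,7,8,9]=1
  size 7 → [2,4,5,6,7,8,9]=3  [3,4,5,6,7,8,9]=1
  size 8 → [1,3,4,5,6,7,8,9]=1  [2,3,4,5,6,7,8,9]=4
  first=0(h) contributes 5
  first=2(k) contributes 1
|[w]| = 6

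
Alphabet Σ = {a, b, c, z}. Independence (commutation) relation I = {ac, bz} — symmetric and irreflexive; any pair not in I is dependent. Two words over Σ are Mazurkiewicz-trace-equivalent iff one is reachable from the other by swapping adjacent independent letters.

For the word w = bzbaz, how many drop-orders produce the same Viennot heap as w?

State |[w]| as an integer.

#0=b has no predecessor
#1=z has no predecessor
#2=b depends on [0:b]
#3=a depends on [1:z, 2:b]
#4=z depends on [3:a]
sources: [0:b, 1:z]
N(rest) = Σ N(rest − s) over sources s of rest; N(one piece) = 1:
  size 1 → [4]=1
  size 2 → [3,4]=1
  size 3 → [1,3,4]=1  [2,3,4]=1
  first=0(b) contributes 2
  first=1(z) contributes 1
|[w]| = 3

3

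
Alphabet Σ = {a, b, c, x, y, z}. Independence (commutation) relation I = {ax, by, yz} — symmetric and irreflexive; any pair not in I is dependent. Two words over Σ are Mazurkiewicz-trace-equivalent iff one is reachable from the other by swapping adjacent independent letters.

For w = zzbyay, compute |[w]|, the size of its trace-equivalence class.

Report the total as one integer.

drop 0:z onto floor
drop 1:z onto {0:z}
drop 2:b onto {1:z}
drop 3:y onto floor
drop 4:a onto {2:b, 3:y}
drop 5:y onto {4:a}
ground layer = {0:z, 3:y}
drop-orders for the pieces not yet dropped (sum over which currently-grounded one goes next):
  1 to go: {5} 1
  2 to go: {4,5} 1
  3 to go: {2,4,5} 1  {3,4,5} 1
  4 to go: {1,2,4,5} 1  {2,3,4,5} 2
  if 0:z drops first: 3 orders
  if 3:y drops first: 1 orders
heap linearizations: 4

4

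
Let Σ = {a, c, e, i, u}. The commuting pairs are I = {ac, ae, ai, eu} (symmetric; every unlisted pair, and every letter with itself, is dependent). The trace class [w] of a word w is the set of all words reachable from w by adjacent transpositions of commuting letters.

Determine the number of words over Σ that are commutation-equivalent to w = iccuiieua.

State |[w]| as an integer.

3

0(i) covers ∅
1(c) covers 0:i
2(c) covers 1:c
3(u) covers 2:c
4(i) covers 3:u
5(i) covers 4:i
6(e) covers 5:i
7(u) covers 5:i
8(a) covers 7:u
floor of heap: 0:i
completions by unplaced set U, small U first (add the entries for U minus each lowest piece of U):
  |U|=1: {6}:1  {8}:1
  |U|=2: {6,8}:2  {7,8}:1
  |U|=3: {6,7,8}:3
  |U|=4: {5,6,7,8}:3
  |U|=5: {4,5,6,7,8}:3
  |U|=6: {3,4,5,6,7,8}:3
  |U|=7: {2,3,4,5,6,7,8}:3
  start at 0(i): 3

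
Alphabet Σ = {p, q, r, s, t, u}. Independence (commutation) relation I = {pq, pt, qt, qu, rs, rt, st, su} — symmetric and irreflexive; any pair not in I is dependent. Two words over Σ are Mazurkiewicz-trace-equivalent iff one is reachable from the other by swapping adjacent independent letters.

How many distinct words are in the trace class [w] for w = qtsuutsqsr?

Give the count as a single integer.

322

#0=q has no predecessor
#1=t has no predecessor
#2=s depends on [0:q]
#3=u depends on [1:t]
#4=u depends on [3:u]
#5=t depends on [4:u]
#6=s depends on [2:s]
#7=q depends on [6:s]
#8=s depends on [7:q]
#9=r depends on [4:u, 7:q]
sources: [0:q, 1:t]
N(rest) = Σ N(rest − s) over sources s of rest; N(one piece) = 1:
  size 1 → [5]=1  [8]=1  [9]=1
  size 2 → [5,8]=2  [5,9]=2  [8,9]=2
  size 3 → [4,5,9]=2  [5,8,9]=6  [7,8,9]=2
  size 4 → [3,4,5,9]=2  [4,5,8,9]=8  [5,7,8,9]=8  [6,7,8,9]=2
  size 5 → [1,3,4,5,9]=2  [2,6,7,8,9]=2  [3,4,5,8,9]=10  [4,5,7,8,9]=16  [5,6,7,8,9]=10
  size 6 → [0,2,6,7,8,9]=2  [1,3,4,5,8,9]=12  [2,5,6,7,8,9]=12  [3,4,5,7,8,9]=26  [4,5,6,7,8,9]=26
  size 7 → [0,2,5,6,7,8,9]=14  [1,3,4,5,7,8,9]=38  [2,4,5,6,7,8,9]=38  [3,4,5,6,7,8,9]=52
  size 8 → [0,2,4,5,6,7,8,9]=52  [1,3,4,5,6,7,8,9]=90  [2,3,4,5,6,7,8,9]=90
  first=0(q) contributes 180
  first=1(t) contributes 142
|[w]| = 322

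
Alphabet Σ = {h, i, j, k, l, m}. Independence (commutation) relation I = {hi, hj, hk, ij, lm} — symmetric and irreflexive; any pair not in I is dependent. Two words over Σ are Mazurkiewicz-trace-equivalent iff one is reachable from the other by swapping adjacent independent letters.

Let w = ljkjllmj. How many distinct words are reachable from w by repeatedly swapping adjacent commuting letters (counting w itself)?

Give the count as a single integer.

0(l) covers ∅
1(j) covers 0:l
2(k) covers 1:j
3(j) covers 2:k
4(l) covers 3:j
5(l) covers 4:l
6(m) covers 3:j
7(j) covers 5:l, 6:m
floor of heap: 0:l
completions by unplaced set U, small U first (add the entries for U minus each lowest piece of U):
  |U|=1: {7}:1
  |U|=2: {5,7}:1  {6,7}:1
  |U|=3: {4,5,7}:1  {5,6,7}:2
  |U|=4: {4,5,6,7}:3
  |U|=5: {3,4,5,6,7}:3
  |U|=6: {2,3,4,5,6,7}:3
  start at 0(l): 3

3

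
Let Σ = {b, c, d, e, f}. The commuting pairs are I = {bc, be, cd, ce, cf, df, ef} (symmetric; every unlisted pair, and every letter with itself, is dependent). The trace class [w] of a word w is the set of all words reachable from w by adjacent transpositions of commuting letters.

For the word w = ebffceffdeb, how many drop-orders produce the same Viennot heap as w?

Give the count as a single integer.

1925

piece 0:e — minimal
piece 1:b — minimal
piece 2:f rests on {1:b}
piece 3:f rests on {2:f}
piece 4:c — minimal
piece 5:e rests on {0:e}
piece 6:f rests on {3:f}
piece 7:f rests on {6:f}
piece 8:d rests on {1:b, 5:e}
piece 9:e rests on {8:d}
piece 10:b rests on {7:f, 8:d}
minimal pieces: {0:e, 1:b, 4:c}
ways to finish when only these pieces remain (= sum over removing one remaining piece with nothing left below it):
  1 left: {4}→1  {9}→1  {10}→1
  2 left: {4,9}→2  {4,10}→2  {7,10}→1  {9,10}→2
  3 left: {4,7,10}→3  {4,9,10}→6  {6,7,10}→1  {7,9,10}→3  {8,9,10}→2
  4 left: {3,6,7,10}→1  {4,6,7,10}→4  {4,7,9,10}→12  {4,8,9,10}→8  {5,8,9,10}→2  {6,7,9,10}→4  {7,8,9,10}→5
  5 left: {0,5,8,9,10}→2  {2,3,6,7,10}→1  {3,4,6,7,10}→5  {3,6,7,9,10}→5  {4,5,8,9,10}→10  {4,6,7,9,10}→20  {4,7,8,9,10}→25  {5,7,8,9,10}→7  {6,7,8,9,10}→9
  6 left: {0,4,5,8,9,10}→12  {0,5,7,8,9,10}→9  {2,3,4,6,7,10}→6  {2,3,6,7,9,10}→6  {3,4,6,7,9,10}→30  {3,6,7,8,9,10}→14  {4,5,7,8,9,10}→42  {4,6,7,8,9,10}→54  {5,6,7,8,9,10}→16
  7 left: {0,4,5,7,8,9,10}→63  {0,5,6,7,8,9,10}→25  {2,3,4,6,7,9,10}→42  {2,3,6,7,8,9,10}→20  {3,4,6,7,8,9,10}→98  {3,5,6,7,8,9,10}→30  {4,5,6,7,8,9,10}→112
  8 left: {0,3,5,6,7,8,9,10}→55  {0,4,5,6,7,8,9,10}→200  {1,2,3,6,7,8,9,10}→20  {2,3,4,6,7,8,9,10}→160  {2,3,5,6,7,8,9,10}→50  {3,4,5,6,7,8,9,10}→240
  9 left: {0,2,3,5,6,7,8,9,10}→105  {0,3,4,5,6,7,8,9,10}→495  {1,2,3,4,6,7,8,9,10}→180  {1,2,3,5,6,7,8,9,10}→70  {2,3,4,5,6,7,8,9,10}→450
  placing 0:e first → 700 extensions
  placing 1:b first → 1050 extensions
  placing 4:c first → 175 extensions
total linear extensions = 1925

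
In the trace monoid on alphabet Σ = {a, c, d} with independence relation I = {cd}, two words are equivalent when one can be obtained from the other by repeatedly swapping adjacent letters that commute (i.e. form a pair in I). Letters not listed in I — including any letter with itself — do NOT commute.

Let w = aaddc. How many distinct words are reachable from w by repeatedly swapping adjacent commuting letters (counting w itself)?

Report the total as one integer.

3

0(a) covers ∅
1(a) covers 0:a
2(d) covers 1:a
3(d) covers 2:d
4(c) covers 1:a
floor of heap: 0:a
completions by unplaced set U, small U first (add the entries for U minus each lowest piece of U):
  |U|=1: {3}:1  {4}:1
  |U|=2: {2,3}:1  {3,4}:2
  |U|=3: {2,3,4}:3
  start at 0(a): 3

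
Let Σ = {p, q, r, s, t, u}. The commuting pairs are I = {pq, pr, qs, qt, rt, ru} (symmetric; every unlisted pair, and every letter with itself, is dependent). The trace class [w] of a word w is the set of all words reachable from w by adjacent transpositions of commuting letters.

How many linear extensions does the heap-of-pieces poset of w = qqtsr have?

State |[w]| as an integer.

0(q) covers ∅
1(q) covers 0:q
2(t) covers ∅
3(s) covers 2:t
4(r) covers 1:q, 3:s
floor of heap: 0:q, 2:t
completions by unplaced set U, small U first (add the entries for U minus each lowest piece of U):
  |U|=1: {4}:1
  |U|=2: {1,4}:1  {3,4}:1
  |U|=3: {0,1,4}:1  {1,3,4}:2  {2,3,4}:1
  start at 0(q): 3
  start at 2(t): 3
sum over floor = 6

6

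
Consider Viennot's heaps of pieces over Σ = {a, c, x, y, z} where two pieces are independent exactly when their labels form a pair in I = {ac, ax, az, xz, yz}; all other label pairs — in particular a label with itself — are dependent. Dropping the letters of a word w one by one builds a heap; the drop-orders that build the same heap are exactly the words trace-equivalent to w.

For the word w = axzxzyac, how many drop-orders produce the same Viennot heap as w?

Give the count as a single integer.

#0=a has no predecessor
#1=x has no predecessor
#2=z has no predecessor
#3=x depends on [1:x]
#4=z depends on [2:z]
#5=y depends on [0:a, 3:x]
#6=a depends on [5:y]
#7=c depends on [4:z, 5:y]
sources: [0:a, 1:x, 2:z]
N(rest) = Σ N(rest − s) over sources s of rest; N(one piece) = 1:
  size 1 → [6]=1  [7]=1
  size 2 → [4,7]=1  [6,7]=2
  size 3 → [2,4,7]=1  [4,6,7]=3  [5,6,7]=2
  size 4 → [0,5,6,7]=2  [2,4,6,7]=4  [3,5,6,7]=2  [4,5,6,7]=5
  size 5 → [0,3,5,6,7]=4  [0,4,5,6,7]=7  [1,3,5,6,7]=2  [2,4,5,6,7]=9  [3,4,5,6,7]=7
  size 6 → [0,1,3,5,6,7]=6  [0,2,4,5,6,7]=16  [0,3,4,5,6,7]=18  [1,3,4,5,6,7]=9  [2,3,4,5,6,7]=16
  first=0(a) contributes 25
  first=1(x) contributes 50
  first=2(z) contributes 33
|[w]| = 108

108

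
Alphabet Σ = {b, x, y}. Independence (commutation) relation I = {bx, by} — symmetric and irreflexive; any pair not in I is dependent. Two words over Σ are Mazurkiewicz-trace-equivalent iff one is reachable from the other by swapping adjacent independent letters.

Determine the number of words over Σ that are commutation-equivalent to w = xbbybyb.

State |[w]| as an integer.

35

#0=x has no predecessor
#1=b has no predecessor
#2=b depends on [1:b]
#3=y depends on [0:x]
#4=b depends on [2:b]
#5=y depends on [3:y]
#6=b depends on [4:b]
sources: [0:x, 1:b]
N(rest) = Σ N(rest − s) over sources s of rest; N(one piece) = 1:
  size 1 → [5]=1  [6]=1
  size 2 → [3,5]=1  [4,6]=1  [5,6]=2
  size 3 → [0,3,5]=1  [2,4,6]=1  [3,5,6]=3  [4,5,6]=3
  size 4 → [0,3,5,6]=4  [1,2,4,6]=1  [2,4,5,6]=4  [3,4,5,6]=6
  size 5 → [0,3,4,5,6]=10  [1,2,4,5,6]=5  [2,3,4,5,6]=10
  first=0(x) contributes 15
  first=1(b) contributes 20
|[w]| = 35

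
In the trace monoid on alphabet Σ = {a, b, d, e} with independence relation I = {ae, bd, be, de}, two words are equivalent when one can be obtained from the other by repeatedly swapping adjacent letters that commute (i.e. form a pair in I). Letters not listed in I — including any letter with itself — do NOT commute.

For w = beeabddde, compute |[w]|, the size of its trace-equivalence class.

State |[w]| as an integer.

0(b) covers ∅
1(e) covers ∅
2(e) covers 1:e
3(a) covers 0:b
4(b) covers 3:a
5(d) covers 3:a
6(d) covers 5:d
7(d) covers 6:d
8(e) covers 2:e
floor of heap: 0:b, 1:e
completions by unplaced set U, small U first (add the entries for U minus each lowest piece of U):
  |U|=1: {4}:1  {7}:1  {8}:1
  |U|=2: {2,8}:1  {4,7}:2  {4,8}:2  {6,7}:1  {7,8}:2
  |U|=3: {1,2,8}:1  {2,4,8}:3  {2,7,8}:3  {4,6,7}:3  {4,7,8}:6  {5,6,7}:1  {6,7,8}:3
  |U|=4: {1,2,4,8}:4  {1,2,7,8}:4  {2,4,7,8}:12  {2,6,7,8}:6  {4,5,6,7}:4  {4,6,7,8}:12  {5,6,7,8}:4
  |U|=5: {1,2,4,7,8}:20  {1,2,6,7,8}:10  {2,4,6,7,8}:30  {2,5,6,7,8}:10  {3,4,5,6,7}:4  {4,5,6,7,8}:20
  |U|=6: {0,3,4,5,6,7}:4  {1,2,4,6,7,8}:60  {1,2,5,6,7,8}:20  {2,4,5,6,7,8}:60  {3,4,5,6,7,8}:24
  |U|=7: {0,3,4,5,6,7,8}:28  {1,2,4,5,6,7,8}:140  {2,3,4,5,6,7,8}:84
  start at 0(b): 224
  start at 1(e): 112
sum over floor = 336

336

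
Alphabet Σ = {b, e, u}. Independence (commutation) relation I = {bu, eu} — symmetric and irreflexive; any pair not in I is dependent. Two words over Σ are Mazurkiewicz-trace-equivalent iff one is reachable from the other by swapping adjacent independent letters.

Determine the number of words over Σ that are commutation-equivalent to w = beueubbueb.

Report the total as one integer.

120

drop 0:b onto floor
drop 1:e onto {0:b}
drop 2:u onto floor
drop 3:e onto {1:e}
drop 4:u onto {2:u}
drop 5:b onto {3:e}
drop 6:b onto {5:b}
drop 7:u onto {4:u}
drop 8:e onto {6:b}
drop 9:b onto {8:e}
ground layer = {0:b, 2:u}
drop-orders for the pieces not yet dropped (sum over which currently-grounded one goes next):
  1 to go: {7} 1  {9} 1
  2 to go: {4,7} 1  {7,9} 2  {8,9} 1
  3 to go: {2,4,7} 1  {4,7,9} 3  {6,8,9} 1  {7,8,9} 3
  4 to go: {2,4,7,9} 4  {4,7,8,9} 6  {5,6,8,9} 1  {6,7,8,9} 4
  5 to go: {2,4,7,8,9} 10  {3,5,6,8,9} 1  {4,6,7,8,9} 10  {5,6,7,8,9} 5
  6 to go: {1,3,5,6,8,9} 1  {2,4,6,7,8,9} 20  {3,5,6,7,8,9} 6  {4,5,6,7,8,9} 15
  7 to go: {0,1,3,5,6,8,9} 1  {1,3,5,6,7,8,9} 7  {2,4,5,6,7,8,9} 35  {3,4,5,6,7,8,9} 21
  8 to go: {0,1,3,5,6,7,8,9} 8  {1,3,4,5,6,7,8,9} 28  {2,3,4,5,6,7,8,9} 56
  if 0:b drops first: 84 orders
  if 2:u drops first: 36 orders
heap linearizations: 120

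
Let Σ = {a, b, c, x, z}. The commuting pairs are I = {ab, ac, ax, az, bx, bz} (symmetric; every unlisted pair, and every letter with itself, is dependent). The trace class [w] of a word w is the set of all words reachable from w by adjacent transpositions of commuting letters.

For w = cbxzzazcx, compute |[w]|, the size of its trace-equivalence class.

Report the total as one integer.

45

0(c) covers ∅
1(b) covers 0:c
2(x) covers 0:c
3(z) covers 2:x
4(z) covers 3:z
5(a) covers ∅
6(z) covers 4:z
7(c) covers 1:b, 6:z
8(x) covers 7:c
floor of heap: 0:c, 5:a
completions by unplaced set U, small U first (add the entries for U minus each lowest piece of U):
  |U|=1: {5}:1  {8}:1
  |U|=2: {5,8}:2  {7,8}:1
  |U|=3: {1,7,8}:1  {5,7,8}:3  {6,7,8}:1
  |U|=4: {1,5,7,8}:4  {1,6,7,8}:2  {4,6,7,8}:1  {5,6,7,8}:4
  |U|=5: {1,4,6,7,8}:3  {1,5,6,7,8}:10  {3,4,6,7,8}:1  {4,5,6,7,8}:5
  |U|=6: {1,3,4,6,7,8}:4  {1,4,5,6,7,8}:18  {2,3,4,6,7,8}:1  {3,4,5,6,7,8}:6
  |U|=7: {1,2,3,4,6,7,8}:5  {1,3,4,5,6,7,8}:28  {2,3,4,5,6,7,8}:7
  start at 0(c): 40
  start at 5(a): 5
sum over floor = 45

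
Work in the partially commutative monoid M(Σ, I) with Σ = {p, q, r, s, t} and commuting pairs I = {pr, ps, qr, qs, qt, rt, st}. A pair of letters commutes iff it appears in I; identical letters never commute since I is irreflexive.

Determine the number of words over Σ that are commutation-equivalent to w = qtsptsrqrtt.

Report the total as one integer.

#0=q has no predecessor
#1=t has no predecessor
#2=s has no predecessor
#3=p depends on [0:q, 1:t]
#4=t depends on [3:p]
#5=s depends on [2:s]
#6=r depends on [5:s]
#7=q depends on [3:p]
#8=r depends on [6:r]
#9=t depends on [4:t]
#10=t depends on [9:t]
sources: [0:q, 1:t, 2:s]
N(rest) = Σ N(rest − s) over sources s of rest; N(one piece) = 1:
  size 1 → [7]=1  [8]=1  [10]=1
  size 2 → [6,8]=1  [7,8]=2  [7,10]=2  [8,10]=2  [9,10]=1
  size 3 → [4,9,10]=1  [5,6,8]=1  [6,7,8]=3  [6,8,10]=3  [7,8,10]=6  [7,9,10]=3  [8,9,10]=3
  size 4 → [2,5,6,8]=1  [4,7,9,10]=4  [4,8,9,10]=4  [5,6,7,8]=4  [5,6,8,10]=4  [6,7,8,10]=12  [6,8,9,10]=6  [7,8,9,10]=12
  size 5 → [2,5,6,7,8]=5  [2,5,6,8,10]=5  [3,4,7,9,10]=4  [4,6,8,9,10]=10  [4,7,8,9,10]=20  [5,6,7,8,10]=20  [5,6,8,9,10]=10  [6,7,8,9,10]=30
  size 6 → [0,3,4,7,9,10]=4  [1,3,4,7,9,10]=4  [2,5,6,7,8,10]=30  [2,5,6,8,9,10]=15  [3,4,7,8,9,10]=24  [4,5,6,8,9,10]=20  [4,6,7,8,9,10]=60  [5,6,7,8,9,10]=60
  size 7 → [0,1,3,4,7,9,10]=8  [0,3,4,7,8,9,10]=28  [1,3,4,7,8,9,10]=28  [2,4,5,6,8,9,10]=35  [2,5,6,7,8,9,10]=105  [3,4,6,7,8,9,10]=84  [4,5,6,7,8,9,10]=140
  size 8 → [0,1,3,4,7,8,9,10]=64  [0,3,4,6,7,8,9,10]=112  [1,3,4,6,7,8,9,10]=112  [2,4,5,6,7,8,9,10]=280  [3,4,5,6,7,8,9,10]=224
  size 9 → [0,1,3,4,6,7,8,9,10]=288  [0,3,4,5,6,7,8,9,10]=336  [1,3,4,5,6,7,8,9,10]=336  [2,3,4,5,6,7,8,9,10]=504
  first=0(q) contributes 840
  first=1(t) contributes 840
  first=2(s) contributes 960
|[w]| = 2640

2640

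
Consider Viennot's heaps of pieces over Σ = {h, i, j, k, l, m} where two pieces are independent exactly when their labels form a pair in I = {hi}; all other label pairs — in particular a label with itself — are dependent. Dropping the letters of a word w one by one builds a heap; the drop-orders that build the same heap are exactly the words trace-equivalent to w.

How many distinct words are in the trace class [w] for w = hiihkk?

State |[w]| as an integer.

6

piece 0:h — minimal
piece 1:i — minimal
piece 2:i rests on {1:i}
piece 3:h rests on {0:h}
piece 4:k rests on {2:i, 3:h}
piece 5:k rests on {4:k}
minimal pieces: {0:h, 1:i}
ways to finish when only these pieces remain (= sum over removing one remaining piece with nothing left below it):
  1 left: {5}→1
  2 left: {4,5}→1
  3 left: {2,4,5}→1  {3,4,5}→1
  4 left: {0,3,4,5}→1  {1,2,4,5}→1  {2,3,4,5}→2
  placing 0:h first → 3 extensions
  placing 1:i first → 3 extensions
total linear extensions = 6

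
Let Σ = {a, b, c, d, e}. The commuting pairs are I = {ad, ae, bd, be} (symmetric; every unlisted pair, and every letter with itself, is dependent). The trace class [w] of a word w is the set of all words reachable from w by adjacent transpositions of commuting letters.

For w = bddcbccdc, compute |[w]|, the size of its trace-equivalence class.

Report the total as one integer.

0(b) covers ∅
1(d) covers ∅
2(d) covers 1:d
3(c) covers 0:b, 2:d
4(b) covers 3:c
5(c) covers 4:b
6(c) covers 5:c
7(d) covers 6:c
8(c) covers 7:d
floor of heap: 0:b, 1:d
completions by unplaced set U, small U first (add the entries for U minus each lowest piece of U):
  |U|=1: {8}:1
  |U|=2: {7,8}:1
  |U|=3: {6,7,8}:1
  |U|=4: {5,6,7,8}:1
  |U|=5: {4,5,6,7,8}:1
  |U|=6: {3,4,5,6,7,8}:1
  |U|=7: {0,3,4,5,6,7,8}:1  {2,3,4,5,6,7,8}:1
  start at 0(b): 1
  start at 1(d): 2
sum over floor = 3

3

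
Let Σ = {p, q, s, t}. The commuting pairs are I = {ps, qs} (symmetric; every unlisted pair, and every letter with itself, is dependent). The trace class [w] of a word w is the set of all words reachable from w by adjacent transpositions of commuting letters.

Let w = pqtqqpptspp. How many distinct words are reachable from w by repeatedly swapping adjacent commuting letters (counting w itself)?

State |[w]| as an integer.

#0=p has no predecessor
#1=q depends on [0:p]
#2=t depends on [1:q]
#3=q depends on [2:t]
#4=q depends on [3:q]
#5=p depends on [4:q]
#6=p depends on [5:p]
#7=t depends on [6:p]
#8=s depends on [7:t]
#9=p depends on [7:t]
#10=p depends on [9:p]
sources: [0:p]
N(rest) = Σ N(rest − s) over sources s of rest; N(one piece) = 1:
  size 1 → [8]=1  [10]=1
  size 2 → [8,10]=2  [9,10]=1
  size 3 → [8,9,10]=3
  size 4 → [7,8,9,10]=3
  size 5 → [6,7,8,9,10]=3
  size 6 → [5,6,7,8,9,10]=3
  size 7 → [4,5,6,7,8,9,10]=3
  size 8 → [3,4,5,6,7,8,9,10]=3
  size 9 → [2,3,4,5,6,7,8,9,10]=3
  first=0(p) contributes 3

3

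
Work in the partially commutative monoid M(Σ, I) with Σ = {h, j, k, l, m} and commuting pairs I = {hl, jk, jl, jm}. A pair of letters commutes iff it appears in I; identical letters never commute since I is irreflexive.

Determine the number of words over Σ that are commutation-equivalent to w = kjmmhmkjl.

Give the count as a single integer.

16

drop 0:k onto floor
drop 1:j onto floor
drop 2:m onto {0:k}
drop 3:m onto {2:m}
drop 4:h onto {1:j, 3:m}
drop 5:m onto {4:h}
drop 6:k onto {5:m}
drop 7:j onto {4:h}
drop 8:l onto {6:k}
ground layer = {0:k, 1:j}
drop-orders for the pieces not yet dropped (sum over which currently-grounded one goes next):
  1 to go: {7} 1  {8} 1
  2 to go: {6,8} 1  {7,8} 2
  3 to go: {5,6,8} 1  {6,7,8} 3
  4 to go: {5,6,7,8} 4
  5 to go: {4,5,6,7,8} 4
  6 to go: {1,4,5,6,7,8} 4  {3,4,5,6,7,8} 4
  7 to go: {1,3,4,5,6,7,8} 8  {2,3,4,5,6,7,8} 4
  if 0:k drops first: 12 orders
  if 1:j drops first: 4 orders
heap linearizations: 16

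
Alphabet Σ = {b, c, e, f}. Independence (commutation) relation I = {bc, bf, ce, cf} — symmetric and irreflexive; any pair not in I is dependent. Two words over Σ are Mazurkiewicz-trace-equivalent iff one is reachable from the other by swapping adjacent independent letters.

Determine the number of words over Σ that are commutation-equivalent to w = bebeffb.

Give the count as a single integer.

3

drop 0:b onto floor
drop 1:e onto {0:b}
drop 2:b onto {1:e}
drop 3:e onto {2:b}
drop 4:f onto {3:e}
drop 5:f onto {4:f}
drop 6:b onto {3:e}
ground layer = {0:b}
drop-orders for the pieces not yet dropped (sum over which currently-grounded one goes next):
  1 to go: {5} 1  {6} 1
  2 to go: {4,5} 1  {5,6} 2
  3 to go: {4,5,6} 3
  4 to go: {3,4,5,6} 3
  5 to go: {2,3,4,5,6} 3
  if 0:b drops first: 3 orders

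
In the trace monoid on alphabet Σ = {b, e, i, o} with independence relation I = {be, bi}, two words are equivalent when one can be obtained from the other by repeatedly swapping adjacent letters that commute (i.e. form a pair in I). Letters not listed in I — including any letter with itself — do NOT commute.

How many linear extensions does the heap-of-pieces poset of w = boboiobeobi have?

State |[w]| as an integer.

4

drop 0:b onto floor
drop 1:o onto {0:b}
drop 2:b onto {1:o}
drop 3:o onto {2:b}
drop 4:i onto {3:o}
drop 5:o onto {4:i}
drop 6:b onto {5:o}
drop 7:e onto {5:o}
drop 8:o onto {6:b, 7:e}
drop 9:b onto {8:o}
drop 10:i onto {8:o}
ground layer = {0:b}
drop-orders for the pieces not yet dropped (sum over which currently-grounded one goes next):
  1 to go: {9} 1  {10} 1
  2 to go: {9,10} 2
  3 to go: {8,9,10} 2
  4 to go: {6,8,9,10} 2  {7,8,9,10} 2
  5 to go: {6,7,8,9,10} 4
  6 to go: {5,6,7,8,9,10} 4
  7 to go: {4,5,6,7,8,9,10} 4
  8 to go: {3,4,5,6,7,8,9,10} 4
  9 to go: {2,3,4,5,6,7,8,9,10} 4
  if 0:b drops first: 4 orders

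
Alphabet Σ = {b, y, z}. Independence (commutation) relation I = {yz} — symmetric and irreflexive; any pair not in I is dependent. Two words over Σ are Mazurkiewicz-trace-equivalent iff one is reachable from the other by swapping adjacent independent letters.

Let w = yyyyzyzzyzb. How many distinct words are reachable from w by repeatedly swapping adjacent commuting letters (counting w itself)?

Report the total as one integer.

#0=y has no predecessor
#1=y depends on [0:y]
#2=y depends on [1:y]
#3=y depends on [2:y]
#4=z has no predecessor
#5=y depends on [3:y]
#6=z depends on [4:z]
#7=z depends on [6:z]
#8=y depends on [5:y]
#9=z depends on [7:z]
#10=b depends on [8:y, 9:z]
sources: [0:y, 4:z]
N(rest) = Σ N(rest − s) over sources s of rest; N(one piece) = 1:
  size 1 → [10]=1
  size 2 → [8,10]=1  [9,10]=1
  size 3 → [5,8,10]=1  [7,9,10]=1  [8,9,10]=2
  size 4 → [3,5,8,10]=1  [5,8,9,10]=3  [6,7,9,10]=1  [7,8,9,10]=3
  size 5 → [2,3,5,8,10]=1  [3,5,8,9,10]=4  [4,6,7,9,10]=1  [5,7,8,9,10]=6  [6,7,8,9,10]=4
  size 6 → [1,2,3,5,8,10]=1  [2,3,5,8,9,10]=5  [3,5,7,8,9,10]=10  [4,6,7,8,9,10]=5  [5,6,7,8,9,10]=10
  size 7 → [0,1,2,3,5,8,10]=1  [1,2,3,5,8,9,10]=6  [2,3,5,7,8,9,10]=15  [3,5,6,7,8,9,10]=20  [4,5,6,7,8,9,10]=15
  size 8 → [0,1,2,3,5,8,9,10]=7  [1,2,3,5,7,8,9,10]=21  [2,3,5,6,7,8,9,10]=35  [3,4,5,6,7,8,9,10]=35
  size 9 → [0,1,2,3,5,7,8,9,10]=28  [1,2,3,5,6,7,8,9,10]=56  [2,3,4,5,6,7,8,9,10]=70
  first=0(y) contributes 126
  first=4(z) contributes 84
|[w]| = 210

210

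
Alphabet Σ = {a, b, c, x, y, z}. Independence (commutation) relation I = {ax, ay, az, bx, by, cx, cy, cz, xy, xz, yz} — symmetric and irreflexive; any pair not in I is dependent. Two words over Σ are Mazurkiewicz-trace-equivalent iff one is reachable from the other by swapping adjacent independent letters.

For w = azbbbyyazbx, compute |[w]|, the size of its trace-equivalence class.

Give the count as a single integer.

0(a) covers ∅
1(z) covers ∅
2(b) covers 0:a, 1:z
3(b) covers 2:b
4(b) covers 3:b
5(y) covers ∅
6(y) covers 5:y
7(a) covers 4:b
8(z) covers 4:b
9(b) covers 7:a, 8:z
10(x) covers ∅
floor of heap: 0:a, 1:z, 5:y, 10:x
completions by unplaced set U, small U first (add the entries for U minus each lowest piece of U):
  |U|=1: {6}:1  {9}:1  {10}:1
  |U|=2: {5,6}:1  {6,9}:2  {6,10}:2  {7,9}:1  {8,9}:1  {9,10}:2
  |U|=3: {5,6,9}:3  {5,6,10}:3  {6,7,9}:3  {6,8,9}:3  {6,9,10}:6  {7,8,9}:2  {7,9,10}:3  {8,9,10}:3
  |U|=4: {4,7,8,9}:2  {5,6,7,9}:6  {5,6,8,9}:6  {5,6,9,10}:12  {6,7,8,9}:8  {6,7,9,10}:12  {6,8,9,10}:12  {7,8,9,10}:8
  |U|=5: {3,4,7,8,9}:2  {4,6,7,8,9}:10  {4,7,8,9,10}:10  {5,6,7,8,9}:20  {5,6,7,9,10}:30  {5,6,8,9,10}:30  {6,7,8,9,10}:40
  |U|=6: {2,3,4,7,8,9}:2  {3,4,6,7,8,9}:12  {3,4,7,8,9,10}:12  {4,5,6,7,8,9}:30  {4,6,7,8,9,10}:60  {5,6,7,8,9,10}:120
  |U|=7: {0,2,3,4,7,8,9}:2  {1,2,3,4,7,8,9}:2  {2,3,4,6,7,8,9}:14  {2,3,4,7,8,9,10}:14  {3,4,5,6,7,8,9}:42  {3,4,6,7,8,9,10}:84  {4,5,6,7,8,9,10}:210
  |U|=8: {0,1,2,3,4,7,8,9}:4  {0,2,3,4,6,7,8,9}:16  {0,2,3,4,7,8,9,10}:16  {1,2,3,4,6,7,8,9}:16  {1,2,3,4,7,8,9,10}:16  {2,3,4,5,6,7,8,9}:56  {2,3,4,6,7,8,9,10}:112  {3,4,5,6,7,8,9,10}:336
  |U|=9: {0,1,2,3,4,6,7,8,9}:36  {0,1,2,3,4,7,8,9,10}:36  {0,2,3,4,5,6,7,8,9}:72  {0,2,3,4,6,7,8,9,10}:144  {1,2,3,4,5,6,7,8,9}:72  {1,2,3,4,6,7,8,9,10}:144  {2,3,4,5,6,7,8,9,10}:504
  start at 0(a): 720
  start at 1(z): 720
  start at 5(y): 360
  start at 10(x): 180
sum over floor = 1980

1980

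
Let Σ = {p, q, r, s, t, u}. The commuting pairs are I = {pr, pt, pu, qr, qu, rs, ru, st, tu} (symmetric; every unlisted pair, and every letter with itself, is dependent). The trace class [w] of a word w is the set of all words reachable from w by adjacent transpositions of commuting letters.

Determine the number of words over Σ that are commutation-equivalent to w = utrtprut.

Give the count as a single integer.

168

#0=u has no predecessor
#1=t has no predecessor
#2=r depends on [1:t]
#3=t depends on [2:r]
#4=p has no predecessor
#5=r depends on [3:t]
#6=u depends on [0:u]
#7=t depends on [5:r]
sources: [0:u, 1:t, 4:p]
N(rest) = Σ N(rest − s) over sources s of rest; N(one piece) = 1:
  size 1 → [4]=1  [6]=1  [7]=1
  size 2 → [0,6]=1  [4,6]=2  [4,7]=2  [5,7]=1  [6,7]=2
  size 3 → [0,4,6]=3  [0,6,7]=3  [3,5,7]=1  [4,5,7]=3  [4,6,7]=6  [5,6,7]=3
  size 4 → [0,4,6,7]=12  [0,5,6,7]=6  [2,3,5,7]=1  [3,4,5,7]=4  [3,5,6,7]=4  [4,5,6,7]=12
  size 5 → [0,3,5,6,7]=10  [0,4,5,6,7]=30  [1,2,3,5,7]=1  [2,3,4,5,7]=5  [2,3,5,6,7]=5  [3,4,5,6,7]=20
  size 6 → [0,2,3,5,6,7]=15  [0,3,4,5,6,7]=60  [1,2,3,4,5,7]=6  [1,2,3,5,6,7]=6  [2,3,4,5,6,7]=30
  first=0(u) contributes 42
  first=1(t) contributes 105
  first=4(p) contributes 21
|[w]| = 168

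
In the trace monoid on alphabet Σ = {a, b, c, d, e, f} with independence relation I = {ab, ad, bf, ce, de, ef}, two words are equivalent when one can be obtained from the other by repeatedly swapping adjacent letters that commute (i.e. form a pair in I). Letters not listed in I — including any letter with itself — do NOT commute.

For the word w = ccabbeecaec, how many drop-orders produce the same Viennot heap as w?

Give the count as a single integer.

piece 0:c — minimal
piece 1:c rests on {0:c}
piece 2:a rests on {1:c}
piece 3:b rests on {1:c}
piece 4:b rests on {3:b}
piece 5:e rests on {2:a, 4:b}
piece 6:e rests on {5:e}
piece 7:c rests on {2:a, 4:b}
piece 8:a rests on {6:e, 7:c}
piece 9:e rests on {8:a}
piece 10:c rests on {8:a}
minimal pieces: {0:c}
ways to finish when only these pieces remain (= sum over removing one remaining piece with nothing left below it):
  1 left: {9}→1  {10}→1
  2 left: {9,10}→2
  3 left: {8,9,10}→2
  4 left: {6,8,9,10}→2  {7,8,9,10}→2
  5 left: {5,6,8,9,10}→2  {6,7,8,9,10}→4
  6 left: {5,6,7,8,9,10}→6
  7 left: {2,5,6,7,8,9,10}→6  {4,5,6,7,8,9,10}→6
  8 left: {2,4,5,6,7,8,9,10}→12  {3,4,5,6,7,8,9,10}→6
  9 left: {2,3,4,5,6,7,8,9,10}→18
  placing 0:c first → 18 extensions

18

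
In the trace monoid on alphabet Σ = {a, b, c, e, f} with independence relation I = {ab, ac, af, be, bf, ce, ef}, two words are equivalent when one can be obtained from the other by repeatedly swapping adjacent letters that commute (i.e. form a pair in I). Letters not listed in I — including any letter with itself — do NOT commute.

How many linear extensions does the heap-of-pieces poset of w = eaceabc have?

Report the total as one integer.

0(e) covers ∅
1(a) covers 0:e
2(c) covers ∅
3(e) covers 1:a
4(a) covers 3:e
5(b) covers 2:c
6(c) covers 5:b
floor of heap: 0:e, 2:c
completions by unplaced set U, small U first (add the entries for U minus each lowest piece of U):
  |U|=1: {4}:1  {6}:1
  |U|=2: {3,4}:1  {4,6}:2  {5,6}:1
  |U|=3: {1,3,4}:1  {2,5,6}:1  {3,4,6}:3  {4,5,6}:3
  |U|=4: {0,1,3,4}:1  {1,3,4,6}:4  {2,4,5,6}:4  {3,4,5,6}:6
  |U|=5: {0,1,3,4,6}:5  {1,3,4,5,6}:10  {2,3,4,5,6}:10
  start at 0(e): 20
  start at 2(c): 15
sum over floor = 35

35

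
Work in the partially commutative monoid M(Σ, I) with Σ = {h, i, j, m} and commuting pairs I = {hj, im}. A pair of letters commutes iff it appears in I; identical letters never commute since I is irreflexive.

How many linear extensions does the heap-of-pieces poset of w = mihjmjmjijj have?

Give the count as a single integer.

4

drop 0:m onto floor
drop 1:i onto floor
drop 2:h onto {0:m, 1:i}
drop 3:j onto {0:m, 1:i}
drop 4:m onto {2:h, 3:j}
drop 5:j onto {4:m}
drop 6:m onto {5:j}
drop 7:j onto {6:m}
drop 8:i onto {7:j}
drop 9:j onto {8:i}
drop 10:j onto {9:j}
ground layer = {0:m, 1:i}
drop-orders for the pieces not yet dropped (sum over which currently-grounded one goes next):
  1 to go: {10} 1
  2 to go: {9,10} 1
  3 to go: {8,9,10} 1
  4 to go: {7,8,9,10} 1
  5 to go: {6,7,8,9,10} 1
  6 to go: {5,6,7,8,9,10} 1
  7 to go: {4,5,6,7,8,9,10} 1
  8 to go: {2,4,5,6,7,8,9,10} 1  {3,4,5,6,7,8,9,10} 1
  9 to go: {2,3,4,5,6,7,8,9,10} 2
  if 0:m drops first: 2 orders
  if 1:i drops first: 2 orders
heap linearizations: 4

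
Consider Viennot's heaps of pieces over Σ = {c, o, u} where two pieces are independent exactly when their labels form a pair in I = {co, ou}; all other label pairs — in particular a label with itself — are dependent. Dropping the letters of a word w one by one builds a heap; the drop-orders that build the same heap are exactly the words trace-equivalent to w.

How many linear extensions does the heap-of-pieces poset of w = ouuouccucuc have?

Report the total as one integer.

#0=o has no predecessor
#1=u has no predecessor
#2=u depends on [1:u]
#3=o depends on [0:o]
#4=u depends on [2:u]
#5=c depends on [4:u]
#6=c depends on [5:c]
#7=u depends on [6:c]
#8=c depends on [7:u]
#9=u depends on [8:c]
#10=c depends on [9:u]
sources: [0:o, 1:u]
N(rest) = Σ N(rest − s) over sources s of rest; N(one piece) = 1:
  size 1 → [3]=1  [10]=1
  size 2 → [0,3]=1  [3,10]=2  [9,10]=1
  size 3 → [0,3,10]=3  [3,9,10]=3  [8,9,10]=1
  size 4 → [0,3,9,10]=6  [3,8,9,10]=4  [7,8,9,10]=1
  size 5 → [0,3,8,9,10]=10  [3,7,8,9,10]=5  [6,7,8,9,10]=1
  size 6 → [0,3,7,8,9,10]=15  [3,6,7,8,9,10]=6  [5,6,7,8,9,10]=1
  size 7 → [0,3,6,7,8,9,10]=21  [3,5,6,7,8,9,10]=7  [4,5,6,7,8,9,10]=1
  size 8 → [0,3,5,6,7,8,9,10]=28  [2,4,5,6,7,8,9,10]=1  [3,4,5,6,7,8,9,10]=8
  size 9 → [0,3,4,5,6,7,8,9,10]=36  [1,2,4,5,6,7,8,9,10]=1  [2,3,4,5,6,7,8,9,10]=9
  first=0(o) contributes 10
  first=1(u) contributes 45
|[w]| = 55

55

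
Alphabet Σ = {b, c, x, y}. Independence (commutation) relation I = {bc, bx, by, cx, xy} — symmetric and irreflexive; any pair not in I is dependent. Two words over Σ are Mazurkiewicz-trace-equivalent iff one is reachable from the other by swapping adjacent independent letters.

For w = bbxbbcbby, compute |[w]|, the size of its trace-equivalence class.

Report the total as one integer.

piece 0:b — minimal
piece 1:b rests on {0:b}
piece 2:x — minimal
piece 3:b rests on {1:b}
piece 4:b rests on {3:b}
piece 5:c — minimal
piece 6:b rests on {4:b}
piece 7:b rests on {6:b}
piece 8:y rests on {5:c}
minimal pieces: {0:b, 2:x, 5:c}
ways to finish when only these pieces remain (= sum over removing one remaining piece with nothing left below it):
  1 left: {2}→1  {7}→1  {8}→1
  2 left: {2,7}→2  {2,8}→2  {5,8}→1  {6,7}→1  {7,8}→2
  3 left: {2,5,8}→3  {2,6,7}→3  {2,7,8}→6  {4,6,7}→1  {5,7,8}→3  {6,7,8}→3
  4 left: {2,4,6,7}→4  {2,5,7,8}→12  {2,6,7,8}→12  {3,4,6,7}→1  {4,6,7,8}→4  {5,6,7,8}→6
  5 left: {1,3,4,6,7}→1  {2,3,4,6,7}→5  {2,4,6,7,8}→20  {2,5,6,7,8}→30  {3,4,6,7,8}→5  {4,5,6,7,8}→10
  6 left: {0,1,3,4,6,7}→1  {1,2,3,4,6,7}→6  {1,3,4,6,7,8}→6  {2,3,4,6,7,8}→30  {2,4,5,6,7,8}→60  {3,4,5,6,7,8}→15
  7 left: {0,1,2,3,4,6,7}→7  {0,1,3,4,6,7,8}→7  {1,2,3,4,6,7,8}→42  {1,3,4,5,6,7,8}→21  {2,3,4,5,6,7,8}→105
  placing 0:b first → 168 extensions
  placing 2:x first → 28 extensions
  placing 5:c first → 56 extensions
total linear extensions = 252

252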